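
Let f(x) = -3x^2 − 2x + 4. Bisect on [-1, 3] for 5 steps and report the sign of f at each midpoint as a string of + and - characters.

-+++-

m = 1, f(m) = -1 (−); new bracket [-1, 1]
m = 0, f(m) = 4 (+); new bracket [0, 1]
m = 0.5, f(m) = 2.25 (+); new bracket [0.5, 1]
m = 0.75, f(m) = 0.8125 (+); new bracket [0.75, 1]
m = 0.875, f(m) = -0.0469 (−); new bracket [0.75, 0.875]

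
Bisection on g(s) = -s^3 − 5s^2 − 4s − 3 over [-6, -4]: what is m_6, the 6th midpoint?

g(-5) = 17 > 0, so the root lies in [-5, -4]
g(-4.5) = 4.875 > 0, so the root lies in [-4.5, -4]
g(-4.25) = 0.453125 > 0, so the root lies in [-4.25, -4]
g(-4.125) = -1.3887 < 0, so the root lies in [-4.25, -4.125]
g(-4.1875) = -0.4973 < 0, so the root lies in [-4.25, -4.1875]
g(-4.21875) = -0.0296 < 0, so the root lies in [-4.25, -4.21875]

-4.21875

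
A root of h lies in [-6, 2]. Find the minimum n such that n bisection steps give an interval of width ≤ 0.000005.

Width after n steps is 8/2^n. Need 2^n ≥ 8/0.000005 = 1600000.
2^20 = 1048576 < 1600000 ≤ 2^21 = 2097152, so n = 21.

21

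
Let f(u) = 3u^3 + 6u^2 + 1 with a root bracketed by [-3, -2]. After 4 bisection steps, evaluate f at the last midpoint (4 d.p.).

0.2024

f(-2.5) = -8.375 < 0, so the root lies in [-2.5, -2]
f(-2.25) = -2.796875 < 0, so the root lies in [-2.25, -2]
f(-2.125) = -0.693359 < 0, so the root lies in [-2.125, -2]
f(-2.0625) = 0.2024 > 0, so the root lies in [-2.125, -2.0625]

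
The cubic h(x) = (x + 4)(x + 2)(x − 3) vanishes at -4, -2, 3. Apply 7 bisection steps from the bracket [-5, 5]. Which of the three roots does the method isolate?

3

midpoint 0: h = -24 < 0 → [0, 5]
midpoint 2.5: h = -14.625 < 0 → [2.5, 5]
midpoint 3.75: h = 33.421875 > 0 → [2.5, 3.75]
midpoint 3.125: h = 4.5645 > 0 → [2.5, 3.125]
midpoint 2.8125: h = -6.1472 < 0 → [2.8125, 3.125]
midpoint 2.96875: h = -1.0821 < 0 → [2.96875, 3.125]
midpoint 3.046875: h = 1.6671 > 0 → [2.96875, 3.046875]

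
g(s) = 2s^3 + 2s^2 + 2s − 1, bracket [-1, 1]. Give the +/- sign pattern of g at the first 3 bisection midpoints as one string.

g(0) = -1 < 0, so the root lies in [0, 1]
g(0.5) = 0.75 > 0, so the root lies in [0, 0.5]
g(0.25) = -0.34375 < 0, so the root lies in [0.25, 0.5]

-+-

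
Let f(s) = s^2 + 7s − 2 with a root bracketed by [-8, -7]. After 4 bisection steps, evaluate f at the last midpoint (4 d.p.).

midpoint -7.5: f = 1.75 > 0 → [-7.5, -7]
midpoint -7.25: f = -0.1875 < 0 → [-7.5, -7.25]
midpoint -7.375: f = 0.765625 > 0 → [-7.375, -7.25]
midpoint -7.3125: f = 0.2852 > 0 → [-7.3125, -7.25]

0.2852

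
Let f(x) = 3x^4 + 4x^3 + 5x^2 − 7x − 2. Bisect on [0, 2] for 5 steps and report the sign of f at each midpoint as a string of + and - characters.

x = 1 gives f = 3, positive; keep [0, 1]
x = 0.5 gives f = -3.5625, negative; keep [0.5, 1]
x = 0.75 gives f = -1.800781, negative; keep [0.75, 1]
x = 0.875 gives f = 0.1414, positive; keep [0.75, 0.875]
x = 0.8125 gives f = -0.9338, negative; keep [0.8125, 0.875]

+--+-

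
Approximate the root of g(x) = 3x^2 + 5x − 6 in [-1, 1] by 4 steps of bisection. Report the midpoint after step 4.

0.875

m = 0, g(m) = -6 (−); new bracket [0, 1]
m = 0.5, g(m) = -2.75 (−); new bracket [0.5, 1]
m = 0.75, g(m) = -0.5625 (−); new bracket [0.75, 1]
m = 0.875, g(m) = 0.6719 (+); new bracket [0.75, 0.875]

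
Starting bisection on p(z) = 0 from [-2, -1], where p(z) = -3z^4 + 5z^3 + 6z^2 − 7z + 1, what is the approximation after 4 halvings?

-1.3125

m = -1.5, p(m) = -7.0625 (−); new bracket [-1.5, -1]
m = -1.25, p(m) = 2.035156 (+); new bracket [-1.5, -1.25]
m = -1.375, p(m) = -1.752686 (−); new bracket [-1.375, -1.25]
m = -1.3125, p(m) = 0.3159 (+); new bracket [-1.375, -1.3125]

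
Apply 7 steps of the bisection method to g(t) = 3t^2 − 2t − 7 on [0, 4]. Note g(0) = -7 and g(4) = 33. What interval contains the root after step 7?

m = 2, g(m) = 1 (+); new bracket [0, 2]
m = 1, g(m) = -6 (−); new bracket [1, 2]
m = 1.5, g(m) = -3.25 (−); new bracket [1.5, 2]
m = 1.75, g(m) = -1.3125 (−); new bracket [1.75, 2]
m = 1.875, g(m) = -0.2031 (−); new bracket [1.875, 2]
m = 1.9375, g(m) = 0.3867 (+); new bracket [1.875, 1.9375]
m = 1.90625, g(m) = 0.0889 (+); new bracket [1.875, 1.90625]

[1.875, 1.90625]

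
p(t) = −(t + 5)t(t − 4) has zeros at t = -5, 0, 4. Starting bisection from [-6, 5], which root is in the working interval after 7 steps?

t = -0.5 gives p = -10.125, negative; keep [-6, -0.5]
t = -3.25 gives p = -41.234375, negative; keep [-6, -3.25]
t = -4.625 gives p = -14.958984, negative; keep [-6, -4.625]
t = -5.3125 gives p = 15.4602, positive; keep [-5.3125, -4.625]
t = -4.96875 gives p = -1.3926, negative; keep [-5.3125, -4.96875]
t = -5.140625 gives p = 6.6078, positive; keep [-5.140625, -4.96875]
t = -5.0546875 gives p = 2.503, positive; keep [-5.0546875, -4.96875]

-5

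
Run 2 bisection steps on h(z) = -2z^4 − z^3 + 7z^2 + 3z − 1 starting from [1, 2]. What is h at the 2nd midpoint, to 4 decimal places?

1.5703

z = 1.5 gives h = 5.75, positive; keep [1.5, 2]
z = 1.75 gives h = 1.570312, positive; keep [1.75, 2]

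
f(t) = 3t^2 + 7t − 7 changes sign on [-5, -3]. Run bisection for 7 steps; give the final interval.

[-3.09375, -3.078125]

t = -4 gives f = 13, positive; keep [-4, -3]
t = -3.5 gives f = 5.25, positive; keep [-3.5, -3]
t = -3.25 gives f = 1.9375, positive; keep [-3.25, -3]
t = -3.125 gives f = 0.4219, positive; keep [-3.125, -3]
t = -3.0625 gives f = -0.3008, negative; keep [-3.125, -3.0625]
t = -3.09375 gives f = 0.0576, positive; keep [-3.09375, -3.0625]
t = -3.078125 gives f = -0.1223, negative; keep [-3.09375, -3.078125]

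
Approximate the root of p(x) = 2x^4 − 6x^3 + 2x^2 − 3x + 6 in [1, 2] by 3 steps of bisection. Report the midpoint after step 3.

midpoint 1.5: p = -4.125 < 0 → [1, 1.5]
midpoint 1.25: p = -1.460938 < 0 → [1, 1.25]
midpoint 1.125: p = -0.183105 < 0 → [1, 1.125]

1.125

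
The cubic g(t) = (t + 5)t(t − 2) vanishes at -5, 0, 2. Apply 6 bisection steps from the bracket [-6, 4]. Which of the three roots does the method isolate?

-5

g(-1) = 12 > 0, so the root lies in [-6, -1]
g(-3.5) = 28.875 > 0, so the root lies in [-6, -3.5]
g(-4.75) = 8.015625 > 0, so the root lies in [-6, -4.75]
g(-5.375) = -14.8652 < 0, so the root lies in [-5.375, -4.75]
g(-5.0625) = -2.2346 < 0, so the root lies in [-5.0625, -4.75]
g(-4.90625) = 3.1766 > 0, so the root lies in [-5.0625, -4.90625]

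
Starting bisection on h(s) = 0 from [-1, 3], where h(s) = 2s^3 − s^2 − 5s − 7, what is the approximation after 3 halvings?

2.5

m = 1, h(m) = -11 (−); new bracket [1, 3]
m = 2, h(m) = -5 (−); new bracket [2, 3]
m = 2.5, h(m) = 5.5 (+); new bracket [2, 2.5]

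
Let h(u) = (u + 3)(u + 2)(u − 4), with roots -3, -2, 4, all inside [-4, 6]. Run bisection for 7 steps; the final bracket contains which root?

h(1) = -36 < 0, so the root lies in [1, 6]
h(3.5) = -17.875 < 0, so the root lies in [3.5, 6]
h(4.75) = 39.234375 > 0, so the root lies in [3.5, 4.75]
h(4.125) = 5.4551 > 0, so the root lies in [3.5, 4.125]
h(3.8125) = -7.4246 < 0, so the root lies in [3.8125, 4.125]
h(3.96875) = -1.2998 < 0, so the root lies in [3.96875, 4.125]
h(4.046875) = 1.9974 > 0, so the root lies in [3.96875, 4.046875]

4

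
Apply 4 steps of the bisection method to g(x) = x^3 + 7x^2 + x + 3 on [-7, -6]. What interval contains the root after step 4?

m = -6.5, g(m) = 17.625 (+); new bracket [-7, -6.5]
m = -6.75, g(m) = 7.640625 (+); new bracket [-7, -6.75]
m = -6.875, g(m) = 2.033203 (+); new bracket [-7, -6.875]
m = -6.9375, g(m) = -0.9294 (−); new bracket [-6.9375, -6.875]

[-6.9375, -6.875]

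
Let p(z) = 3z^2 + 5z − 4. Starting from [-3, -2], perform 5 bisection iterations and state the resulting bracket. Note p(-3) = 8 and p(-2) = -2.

[-2.28125, -2.25]

midpoint -2.5: p = 2.25 > 0 → [-2.5, -2]
midpoint -2.25: p = -0.0625 < 0 → [-2.5, -2.25]
midpoint -2.375: p = 1.046875 > 0 → [-2.375, -2.25]
midpoint -2.3125: p = 0.4805 > 0 → [-2.3125, -2.25]
midpoint -2.28125: p = 0.2061 > 0 → [-2.28125, -2.25]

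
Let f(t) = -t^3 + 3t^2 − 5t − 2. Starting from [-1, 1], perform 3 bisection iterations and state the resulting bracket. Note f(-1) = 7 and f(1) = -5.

t = 0 gives f = -2, negative; keep [-1, 0]
t = -0.5 gives f = 1.375, positive; keep [-0.5, 0]
t = -0.25 gives f = -0.546875, negative; keep [-0.5, -0.25]

[-0.5, -0.25]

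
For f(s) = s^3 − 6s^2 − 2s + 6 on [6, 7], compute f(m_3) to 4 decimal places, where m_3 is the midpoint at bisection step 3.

s = 6.5 gives f = 14.125, positive; keep [6, 6.5]
s = 6.25 gives f = 3.265625, positive; keep [6, 6.25]
s = 6.125 gives f = -1.560547, negative; keep [6.125, 6.25]

-1.5605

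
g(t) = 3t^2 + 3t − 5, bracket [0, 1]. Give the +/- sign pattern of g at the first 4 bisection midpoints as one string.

m = 0.5, g(m) = -2.75 (−); new bracket [0.5, 1]
m = 0.75, g(m) = -1.0625 (−); new bracket [0.75, 1]
m = 0.875, g(m) = -0.078125 (−); new bracket [0.875, 1]
m = 0.9375, g(m) = 0.4492 (+); new bracket [0.875, 0.9375]

---+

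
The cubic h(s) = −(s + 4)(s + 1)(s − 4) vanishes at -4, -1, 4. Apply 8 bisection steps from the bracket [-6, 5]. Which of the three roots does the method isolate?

m = -0.5, h(m) = 7.875 (+); new bracket [-0.5, 5]
m = 2.25, h(m) = 35.546875 (+); new bracket [2.25, 5]
m = 3.625, h(m) = 13.224609 (+); new bracket [3.625, 5]
m = 4.3125, h(m) = -13.8 (−); new bracket [3.625, 4.3125]
m = 3.96875, h(m) = 1.2373 (+); new bracket [3.96875, 4.3125]
m = 4.140625, h(m) = -5.8849 (−); new bracket [3.96875, 4.140625]
m = 4.0546875, h(m) = -2.2265 (−); new bracket [3.96875, 4.0546875]
m = 4.01171875, h(m) = -0.4705 (−); new bracket [3.96875, 4.01171875]

4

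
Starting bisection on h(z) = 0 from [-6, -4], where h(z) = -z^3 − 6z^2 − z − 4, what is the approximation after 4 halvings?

midpoint -5: h = -24 < 0 → [-6, -5]
midpoint -5.5: h = -13.625 < 0 → [-6, -5.5]
midpoint -5.75: h = -6.515625 < 0 → [-6, -5.75]
midpoint -5.875: h = -2.4395 < 0 → [-6, -5.875]

-5.875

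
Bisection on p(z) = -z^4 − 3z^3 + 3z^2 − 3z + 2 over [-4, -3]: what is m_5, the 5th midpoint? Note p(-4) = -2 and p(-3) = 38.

-3.96875

midpoint -3.5: p = 27.8125 > 0 → [-4, -3.5]
midpoint -3.75: p = 15.886719 > 0 → [-4, -3.75]
midpoint -3.875: p = 7.759521 > 0 → [-4, -3.875]
midpoint -3.9375: p = 3.093 > 0 → [-4, -3.9375]
midpoint -3.96875: p = 0.601 > 0 → [-4, -3.96875]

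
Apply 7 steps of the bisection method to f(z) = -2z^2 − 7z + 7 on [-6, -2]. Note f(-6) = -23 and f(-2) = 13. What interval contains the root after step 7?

f(-4) = 3 > 0, so the root lies in [-6, -4]
f(-5) = -8 < 0, so the root lies in [-5, -4]
f(-4.5) = -2 < 0, so the root lies in [-4.5, -4]
f(-4.25) = 0.625 > 0, so the root lies in [-4.5, -4.25]
f(-4.375) = -0.6562 < 0, so the root lies in [-4.375, -4.25]
f(-4.3125) = -0.0078 < 0, so the root lies in [-4.3125, -4.25]
f(-4.28125) = 0.3105 > 0, so the root lies in [-4.3125, -4.28125]

[-4.3125, -4.28125]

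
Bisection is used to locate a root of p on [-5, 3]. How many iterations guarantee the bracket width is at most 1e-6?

23

Width after n steps is 8/2^n. Need 2^n ≥ 8/1e-6 = 8000000.
2^22 = 4194304 < 8000000 ≤ 2^23 = 8388608, so n = 23.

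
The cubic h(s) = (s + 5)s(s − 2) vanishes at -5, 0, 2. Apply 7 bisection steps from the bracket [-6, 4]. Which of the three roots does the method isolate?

s = -1 gives h = 12, positive; keep [-6, -1]
s = -3.5 gives h = 28.875, positive; keep [-6, -3.5]
s = -4.75 gives h = 8.015625, positive; keep [-6, -4.75]
s = -5.375 gives h = -14.8652, negative; keep [-5.375, -4.75]
s = -5.0625 gives h = -2.2346, negative; keep [-5.0625, -4.75]
s = -4.90625 gives h = 3.1766, positive; keep [-5.0625, -4.90625]
s = -4.984375 gives h = 0.5439, positive; keep [-5.0625, -4.984375]

-5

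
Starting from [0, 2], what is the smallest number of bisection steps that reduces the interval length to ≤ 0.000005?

Width after n steps is 2/2^n. Need 2^n ≥ 2/0.000005 = 400000.
2^18 = 262144 < 400000 ≤ 2^19 = 524288, so n = 19.

19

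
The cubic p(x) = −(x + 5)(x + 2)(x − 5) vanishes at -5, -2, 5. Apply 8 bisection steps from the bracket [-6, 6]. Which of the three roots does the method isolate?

m = 0, p(m) = 50 (+); new bracket [0, 6]
m = 3, p(m) = 80 (+); new bracket [3, 6]
m = 4.5, p(m) = 30.875 (+); new bracket [4.5, 6]
m = 5.25, p(m) = -18.5781 (−); new bracket [4.5, 5.25]
m = 4.875, p(m) = 8.4863 (+); new bracket [4.875, 5.25]
m = 5.0625, p(m) = -4.4417 (−); new bracket [4.875, 5.0625]
m = 4.96875, p(m) = 2.1709 (+); new bracket [4.96875, 5.0625]
m = 5.015625, p(m) = -1.0979 (−); new bracket [4.96875, 5.015625]

5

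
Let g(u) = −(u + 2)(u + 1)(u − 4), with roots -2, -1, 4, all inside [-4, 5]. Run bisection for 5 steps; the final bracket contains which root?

u = 0.5 gives g = 13.125, positive; keep [0.5, 5]
u = 2.75 gives g = 22.265625, positive; keep [2.75, 5]
u = 3.875 gives g = 3.580078, positive; keep [3.875, 5]
u = 4.4375 gives g = -15.3142, negative; keep [3.875, 4.4375]
u = 4.15625 gives g = -4.9599, negative; keep [3.875, 4.15625]

4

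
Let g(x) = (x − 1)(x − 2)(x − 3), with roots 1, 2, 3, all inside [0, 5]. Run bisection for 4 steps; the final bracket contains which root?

x = 2.5 gives g = -0.375, negative; keep [2.5, 5]
x = 3.75 gives g = 3.609375, positive; keep [2.5, 3.75]
x = 3.125 gives g = 0.298828, positive; keep [2.5, 3.125]
x = 2.8125 gives g = -0.2761, negative; keep [2.8125, 3.125]

3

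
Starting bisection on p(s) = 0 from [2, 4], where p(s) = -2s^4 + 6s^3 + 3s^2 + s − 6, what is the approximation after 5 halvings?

s = 3 gives p = 24, positive; keep [3, 4]
s = 3.5 gives p = -8.625, negative; keep [3, 3.5]
s = 3.25 gives p = 11.773438, positive; keep [3.25, 3.5]
s = 3.375 gives p = 2.7144, positive; keep [3.375, 3.5]
s = 3.4375 gives p = -2.6548, negative; keep [3.375, 3.4375]

3.4375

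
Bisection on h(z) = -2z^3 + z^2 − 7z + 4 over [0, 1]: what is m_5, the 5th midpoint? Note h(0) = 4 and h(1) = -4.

0.59375

midpoint 0.5: h = 0.5 > 0 → [0.5, 1]
midpoint 0.75: h = -1.53125 < 0 → [0.5, 0.75]
midpoint 0.625: h = -0.472656 < 0 → [0.5, 0.625]
midpoint 0.5625: h = 0.0229 > 0 → [0.5625, 0.625]
midpoint 0.59375: h = -0.2224 < 0 → [0.5625, 0.59375]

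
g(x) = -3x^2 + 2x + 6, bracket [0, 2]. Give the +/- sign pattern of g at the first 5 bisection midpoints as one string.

+++--

g(1) = 5 > 0, so the root lies in [1, 2]
g(1.5) = 2.25 > 0, so the root lies in [1.5, 2]
g(1.75) = 0.3125 > 0, so the root lies in [1.75, 2]
g(1.875) = -0.7969 < 0, so the root lies in [1.75, 1.875]
g(1.8125) = -0.2305 < 0, so the root lies in [1.75, 1.8125]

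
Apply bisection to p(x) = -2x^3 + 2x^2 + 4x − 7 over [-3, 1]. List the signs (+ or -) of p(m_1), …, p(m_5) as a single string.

-+-++

x = -1 gives p = -7, negative; keep [-3, -1]
x = -2 gives p = 9, positive; keep [-2, -1]
x = -1.5 gives p = -1.75, negative; keep [-2, -1.5]
x = -1.75 gives p = 2.8438, positive; keep [-1.75, -1.5]
x = -1.625 gives p = 0.3633, positive; keep [-1.625, -1.5]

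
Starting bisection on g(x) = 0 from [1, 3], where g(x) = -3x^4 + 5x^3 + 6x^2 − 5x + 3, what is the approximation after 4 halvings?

2.375

m = 2, g(m) = 9 (+); new bracket [2, 3]
m = 2.5, g(m) = -11.0625 (−); new bracket [2, 2.5]
m = 2.25, g(m) = 2.191406 (+); new bracket [2.25, 2.5]
m = 2.375, g(m) = -3.4988 (−); new bracket [2.25, 2.375]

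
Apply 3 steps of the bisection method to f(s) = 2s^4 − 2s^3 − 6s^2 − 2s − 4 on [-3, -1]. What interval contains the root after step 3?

midpoint -2: f = 24 > 0 → [-2, -1]
midpoint -1.5: f = 2.375 > 0 → [-1.5, -1]
midpoint -1.25: f = -2.085938 < 0 → [-1.5, -1.25]

[-1.5, -1.25]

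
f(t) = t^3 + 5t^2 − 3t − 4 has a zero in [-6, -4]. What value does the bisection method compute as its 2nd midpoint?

midpoint -5: f = 11 > 0 → [-6, -5]
midpoint -5.5: f = -2.625 < 0 → [-5.5, -5]

-5.5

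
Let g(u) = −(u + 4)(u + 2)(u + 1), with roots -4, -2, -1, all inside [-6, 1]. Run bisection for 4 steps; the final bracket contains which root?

g(-2.5) = -1.125 < 0, so the root lies in [-6, -2.5]
g(-4.25) = 1.828125 > 0, so the root lies in [-4.25, -2.5]
g(-3.375) = -2.041016 < 0, so the root lies in [-4.25, -3.375]
g(-3.8125) = -0.9558 < 0, so the root lies in [-4.25, -3.8125]

-4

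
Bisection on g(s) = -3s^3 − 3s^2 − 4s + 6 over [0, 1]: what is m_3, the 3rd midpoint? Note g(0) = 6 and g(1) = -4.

m = 0.5, g(m) = 2.875 (+); new bracket [0.5, 1]
m = 0.75, g(m) = 0.046875 (+); new bracket [0.75, 1]
m = 0.875, g(m) = -1.806641 (−); new bracket [0.75, 0.875]

0.875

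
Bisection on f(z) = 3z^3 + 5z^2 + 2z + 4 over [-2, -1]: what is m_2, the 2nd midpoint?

-1.75

midpoint -1.5: f = 2.125 > 0 → [-2, -1.5]
midpoint -1.75: f = -0.265625 < 0 → [-1.75, -1.5]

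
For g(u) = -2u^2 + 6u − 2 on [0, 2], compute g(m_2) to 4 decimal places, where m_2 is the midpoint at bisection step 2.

0.5000

u = 1 gives g = 2, positive; keep [0, 1]
u = 0.5 gives g = 0.5, positive; keep [0, 0.5]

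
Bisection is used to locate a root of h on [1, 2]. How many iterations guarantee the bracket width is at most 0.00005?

Width after n steps is 1/2^n. Need 2^n ≥ 1/0.00005 = 20000.
2^14 = 16384 < 20000 ≤ 2^15 = 32768, so n = 15.

15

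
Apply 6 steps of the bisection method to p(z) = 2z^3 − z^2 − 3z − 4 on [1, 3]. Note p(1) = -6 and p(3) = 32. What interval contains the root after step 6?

[1.84375, 1.875]

m = 2, p(m) = 2 (+); new bracket [1, 2]
m = 1.5, p(m) = -4 (−); new bracket [1.5, 2]
m = 1.75, p(m) = -1.59375 (−); new bracket [1.75, 2]
m = 1.875, p(m) = 0.043 (+); new bracket [1.75, 1.875]
m = 1.8125, p(m) = -0.814 (−); new bracket [1.8125, 1.875]
m = 1.84375, p(m) = -0.3953 (−); new bracket [1.84375, 1.875]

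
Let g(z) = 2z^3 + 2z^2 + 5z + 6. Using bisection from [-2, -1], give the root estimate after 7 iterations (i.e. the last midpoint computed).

m = -1.5, g(m) = -3.75 (−); new bracket [-1.5, -1]
m = -1.25, g(m) = -1.03125 (−); new bracket [-1.25, -1]
m = -1.125, g(m) = 0.058594 (+); new bracket [-1.25, -1.125]
m = -1.1875, g(m) = -0.4663 (−); new bracket [-1.1875, -1.125]
m = -1.15625, g(m) = -0.199 (−); new bracket [-1.15625, -1.125]
m = -1.140625, g(m) = -0.069 (−); new bracket [-1.140625, -1.125]
m = -1.1328125, g(m) = -0.0049 (−); new bracket [-1.1328125, -1.125]

-1.1328125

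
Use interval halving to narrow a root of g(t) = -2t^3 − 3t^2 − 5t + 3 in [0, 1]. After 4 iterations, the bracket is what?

t = 0.5 gives g = -0.5, negative; keep [0, 0.5]
t = 0.25 gives g = 1.53125, positive; keep [0.25, 0.5]
t = 0.375 gives g = 0.597656, positive; keep [0.375, 0.5]
t = 0.4375 gives g = 0.0708, positive; keep [0.4375, 0.5]

[0.4375, 0.5]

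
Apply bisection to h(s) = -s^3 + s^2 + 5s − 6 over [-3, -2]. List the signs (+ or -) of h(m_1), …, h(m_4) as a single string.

midpoint -2.5: h = 3.375 > 0 → [-2.5, -2]
midpoint -2.25: h = -0.796875 < 0 → [-2.5, -2.25]
midpoint -2.375: h = 1.162109 > 0 → [-2.375, -2.25]
midpoint -2.3125: h = 0.1516 > 0 → [-2.3125, -2.25]

+-++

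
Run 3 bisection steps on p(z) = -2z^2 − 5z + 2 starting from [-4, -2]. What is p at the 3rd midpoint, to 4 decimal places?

m = -3, p(m) = -1 (−); new bracket [-3, -2]
m = -2.5, p(m) = 2 (+); new bracket [-3, -2.5]
m = -2.75, p(m) = 0.625 (+); new bracket [-3, -2.75]

0.6250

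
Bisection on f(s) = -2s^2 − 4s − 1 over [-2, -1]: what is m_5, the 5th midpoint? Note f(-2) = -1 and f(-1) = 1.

m = -1.5, f(m) = 0.5 (+); new bracket [-2, -1.5]
m = -1.75, f(m) = -0.125 (−); new bracket [-1.75, -1.5]
m = -1.625, f(m) = 0.21875 (+); new bracket [-1.75, -1.625]
m = -1.6875, f(m) = 0.0547 (+); new bracket [-1.75, -1.6875]
m = -1.71875, f(m) = -0.0332 (−); new bracket [-1.71875, -1.6875]

-1.71875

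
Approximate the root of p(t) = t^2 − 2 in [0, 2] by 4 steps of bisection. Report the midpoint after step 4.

1.375

midpoint 1: p = -1 < 0 → [1, 2]
midpoint 1.5: p = 0.25 > 0 → [1, 1.5]
midpoint 1.25: p = -0.4375 < 0 → [1.25, 1.5]
midpoint 1.375: p = -0.1094 < 0 → [1.375, 1.5]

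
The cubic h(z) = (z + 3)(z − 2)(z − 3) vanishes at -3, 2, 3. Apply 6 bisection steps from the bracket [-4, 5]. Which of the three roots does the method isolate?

m = 0.5, h(m) = 13.125 (+); new bracket [-4, 0.5]
m = -1.75, h(m) = 22.265625 (+); new bracket [-4, -1.75]
m = -2.875, h(m) = 3.580078 (+); new bracket [-4, -2.875]
m = -3.4375, h(m) = -15.3142 (−); new bracket [-3.4375, -2.875]
m = -3.15625, h(m) = -4.9599 (−); new bracket [-3.15625, -2.875]
m = -3.015625, h(m) = -0.4714 (−); new bracket [-3.015625, -2.875]

-3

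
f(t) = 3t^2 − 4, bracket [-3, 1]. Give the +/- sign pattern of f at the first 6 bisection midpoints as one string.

midpoint -1: f = -1 < 0 → [-3, -1]
midpoint -2: f = 8 > 0 → [-2, -1]
midpoint -1.5: f = 2.75 > 0 → [-1.5, -1]
midpoint -1.25: f = 0.6875 > 0 → [-1.25, -1]
midpoint -1.125: f = -0.2031 < 0 → [-1.25, -1.125]
midpoint -1.1875: f = 0.2305 > 0 → [-1.1875, -1.125]

-+++-+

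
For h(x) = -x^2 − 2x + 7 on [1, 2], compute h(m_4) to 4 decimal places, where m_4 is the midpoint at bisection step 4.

x = 1.5 gives h = 1.75, positive; keep [1.5, 2]
x = 1.75 gives h = 0.4375, positive; keep [1.75, 2]
x = 1.875 gives h = -0.265625, negative; keep [1.75, 1.875]
x = 1.8125 gives h = 0.0898, positive; keep [1.8125, 1.875]

0.0898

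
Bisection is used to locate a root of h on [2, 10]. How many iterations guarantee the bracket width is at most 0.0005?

14

Width after n steps is 8/2^n. Need 2^n ≥ 8/0.0005 = 16000.
2^13 = 8192 < 16000 ≤ 2^14 = 16384, so n = 14.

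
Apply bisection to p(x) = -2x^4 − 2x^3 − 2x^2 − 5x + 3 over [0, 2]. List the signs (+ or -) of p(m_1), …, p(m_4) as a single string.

--++

x = 1 gives p = -8, negative; keep [0, 1]
x = 0.5 gives p = -0.375, negative; keep [0, 0.5]
x = 0.25 gives p = 1.585938, positive; keep [0.25, 0.5]
x = 0.375 gives p = 0.6987, positive; keep [0.375, 0.5]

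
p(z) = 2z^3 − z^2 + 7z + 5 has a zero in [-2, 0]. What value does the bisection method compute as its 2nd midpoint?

midpoint -1: p = -5 < 0 → [-1, 0]
midpoint -0.5: p = 1 > 0 → [-1, -0.5]

-0.5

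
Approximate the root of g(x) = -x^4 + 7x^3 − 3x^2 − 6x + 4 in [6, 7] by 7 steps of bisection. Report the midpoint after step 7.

g(6.5) = -24.4375 < 0, so the root lies in [6, 6.5]
g(6.25) = 32.417969 > 0, so the root lies in [6.25, 6.5]
g(6.375) = 5.755615 > 0, so the root lies in [6.375, 6.5]
g(6.4375) = -8.886 < 0, so the root lies in [6.375, 6.4375]
g(6.40625) = -1.4532 < 0, so the root lies in [6.375, 6.40625]
g(6.390625) = 2.179 > 0, so the root lies in [6.390625, 6.40625]
g(6.3984375) = 0.3699 > 0, so the root lies in [6.3984375, 6.40625]

6.3984375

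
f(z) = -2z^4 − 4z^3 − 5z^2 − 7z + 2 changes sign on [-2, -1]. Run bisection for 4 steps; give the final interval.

[-1.875, -1.8125]

m = -1.5, f(m) = 4.625 (+); new bracket [-2, -1.5]
m = -1.75, f(m) = 1.617188 (+); new bracket [-2, -1.75]
m = -1.875, f(m) = -0.805176 (−); new bracket [-1.875, -1.75]
m = -1.8125, f(m) = 0.4946 (+); new bracket [-1.875, -1.8125]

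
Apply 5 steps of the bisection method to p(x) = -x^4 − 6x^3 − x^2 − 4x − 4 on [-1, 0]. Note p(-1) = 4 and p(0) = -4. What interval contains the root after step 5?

m = -0.5, p(m) = -1.5625 (−); new bracket [-1, -0.5]
m = -0.75, p(m) = 0.652344 (+); new bracket [-0.75, -0.5]
m = -0.625, p(m) = -0.578369 (−); new bracket [-0.75, -0.625]
m = -0.6875, p(m) = 0.0036 (+); new bracket [-0.6875, -0.625]
m = -0.65625, p(m) = -0.2954 (−); new bracket [-0.6875, -0.65625]

[-0.6875, -0.65625]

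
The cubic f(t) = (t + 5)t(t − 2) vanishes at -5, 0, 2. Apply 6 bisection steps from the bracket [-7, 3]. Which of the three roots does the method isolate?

-5

m = -2, f(m) = 24 (+); new bracket [-7, -2]
m = -4.5, f(m) = 14.625 (+); new bracket [-7, -4.5]
m = -5.75, f(m) = -33.421875 (−); new bracket [-5.75, -4.5]
m = -5.125, f(m) = -4.5645 (−); new bracket [-5.125, -4.5]
m = -4.8125, f(m) = 6.1472 (+); new bracket [-5.125, -4.8125]
m = -4.96875, f(m) = 1.0821 (+); new bracket [-5.125, -4.96875]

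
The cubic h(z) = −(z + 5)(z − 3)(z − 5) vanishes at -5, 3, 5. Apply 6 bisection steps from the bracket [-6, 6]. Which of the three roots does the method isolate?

-5

midpoint 0: h = -75 < 0 → [-6, 0]
midpoint -3: h = -96 < 0 → [-6, -3]
midpoint -4.5: h = -35.625 < 0 → [-6, -4.5]
midpoint -5.25: h = 21.1406 > 0 → [-5.25, -4.5]
midpoint -4.875: h = -9.7207 < 0 → [-5.25, -4.875]
midpoint -5.0625: h = 5.0706 > 0 → [-5.0625, -4.875]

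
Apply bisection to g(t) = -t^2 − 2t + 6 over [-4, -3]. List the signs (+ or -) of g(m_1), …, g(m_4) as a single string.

m = -3.5, g(m) = 0.75 (+); new bracket [-4, -3.5]
m = -3.75, g(m) = -0.5625 (−); new bracket [-3.75, -3.5]
m = -3.625, g(m) = 0.109375 (+); new bracket [-3.75, -3.625]
m = -3.6875, g(m) = -0.2227 (−); new bracket [-3.6875, -3.625]

+-+-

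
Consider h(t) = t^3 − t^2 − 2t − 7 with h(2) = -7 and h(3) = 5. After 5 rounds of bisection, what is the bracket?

[2.6875, 2.71875]

midpoint 2.5: h = -2.625 < 0 → [2.5, 3]
midpoint 2.75: h = 0.734375 > 0 → [2.5, 2.75]
midpoint 2.625: h = -1.052734 < 0 → [2.625, 2.75]
midpoint 2.6875: h = -0.1868 < 0 → [2.6875, 2.75]
midpoint 2.71875: h = 0.2668 > 0 → [2.6875, 2.71875]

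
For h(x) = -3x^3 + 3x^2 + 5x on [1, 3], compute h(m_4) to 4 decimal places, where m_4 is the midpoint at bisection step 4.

0.1465

h(2) = -2 < 0, so the root lies in [1, 2]
h(1.5) = 4.125 > 0, so the root lies in [1.5, 2]
h(1.75) = 1.859375 > 0, so the root lies in [1.75, 2]
h(1.875) = 0.1465 > 0, so the root lies in [1.875, 2]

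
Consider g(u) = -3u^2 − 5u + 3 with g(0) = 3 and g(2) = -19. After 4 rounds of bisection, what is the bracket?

[0.375, 0.5]

u = 1 gives g = -5, negative; keep [0, 1]
u = 0.5 gives g = -0.25, negative; keep [0, 0.5]
u = 0.25 gives g = 1.5625, positive; keep [0.25, 0.5]
u = 0.375 gives g = 0.7031, positive; keep [0.375, 0.5]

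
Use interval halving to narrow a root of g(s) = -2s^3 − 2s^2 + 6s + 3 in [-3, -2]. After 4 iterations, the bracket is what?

[-2.125, -2.0625]

m = -2.5, g(m) = 6.75 (+); new bracket [-2.5, -2]
m = -2.25, g(m) = 2.15625 (+); new bracket [-2.25, -2]
m = -2.125, g(m) = 0.410156 (+); new bracket [-2.125, -2]
m = -2.0625, g(m) = -0.3354 (−); new bracket [-2.125, -2.0625]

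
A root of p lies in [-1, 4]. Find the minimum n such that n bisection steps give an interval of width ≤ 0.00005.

Width after n steps is 5/2^n. Need 2^n ≥ 5/0.00005 = 100000.
2^16 = 65536 < 100000 ≤ 2^17 = 131072, so n = 17.

17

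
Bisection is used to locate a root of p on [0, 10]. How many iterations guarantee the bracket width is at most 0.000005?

Width after n steps is 10/2^n. Need 2^n ≥ 10/0.000005 = 2000000.
2^20 = 1048576 < 2000000 ≤ 2^21 = 2097152, so n = 21.

21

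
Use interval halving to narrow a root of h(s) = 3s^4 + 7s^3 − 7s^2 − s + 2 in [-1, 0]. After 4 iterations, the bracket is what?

s = -0.5 gives h = 0.0625, positive; keep [-1, -0.5]
s = -0.75 gives h = -3.191406, negative; keep [-0.75, -0.5]
s = -0.625 gives h = -1.360596, negative; keep [-0.625, -0.5]
s = -0.5625 gives h = -0.5979, negative; keep [-0.5625, -0.5]

[-0.5625, -0.5]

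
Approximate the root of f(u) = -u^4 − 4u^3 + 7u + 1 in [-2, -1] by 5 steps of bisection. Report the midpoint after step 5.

f(-1.5) = -1.0625 < 0, so the root lies in [-2, -1.5]
f(-1.75) = 0.808594 > 0, so the root lies in [-1.75, -1.5]
f(-1.625) = -0.183838 < 0, so the root lies in [-1.75, -1.625]
f(-1.6875) = 0.3 > 0, so the root lies in [-1.6875, -1.625]
f(-1.65625) = 0.0548 > 0, so the root lies in [-1.65625, -1.625]

-1.65625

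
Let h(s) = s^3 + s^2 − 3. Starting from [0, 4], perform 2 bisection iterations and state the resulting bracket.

[1, 2]

m = 2, h(m) = 9 (+); new bracket [0, 2]
m = 1, h(m) = -1 (−); new bracket [1, 2]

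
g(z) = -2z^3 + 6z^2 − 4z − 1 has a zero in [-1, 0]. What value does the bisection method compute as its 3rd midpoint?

g(-0.5) = 2.75 > 0, so the root lies in [-0.5, 0]
g(-0.25) = 0.40625 > 0, so the root lies in [-0.25, 0]
g(-0.125) = -0.402344 < 0, so the root lies in [-0.25, -0.125]

-0.125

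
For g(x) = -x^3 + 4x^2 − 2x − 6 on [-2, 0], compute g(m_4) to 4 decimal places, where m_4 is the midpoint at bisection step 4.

-0.5176

x = -1 gives g = 1, positive; keep [-1, 0]
x = -0.5 gives g = -3.875, negative; keep [-1, -0.5]
x = -0.75 gives g = -1.828125, negative; keep [-1, -0.75]
x = -0.875 gives g = -0.5176, negative; keep [-1, -0.875]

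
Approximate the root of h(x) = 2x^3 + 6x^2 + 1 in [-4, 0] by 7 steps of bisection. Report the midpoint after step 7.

h(-2) = 9 > 0, so the root lies in [-4, -2]
h(-3) = 1 > 0, so the root lies in [-4, -3]
h(-3.5) = -11.25 < 0, so the root lies in [-3.5, -3]
h(-3.25) = -4.2812 < 0, so the root lies in [-3.25, -3]
h(-3.125) = -1.4414 < 0, so the root lies in [-3.125, -3]
h(-3.0625) = -0.1724 < 0, so the root lies in [-3.0625, -3]
h(-3.03125) = 0.4257 > 0, so the root lies in [-3.0625, -3.03125]

-3.03125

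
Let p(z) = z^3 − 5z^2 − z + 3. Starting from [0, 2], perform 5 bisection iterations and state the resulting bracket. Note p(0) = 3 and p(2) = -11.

[0.6875, 0.75]

p(1) = -2 < 0, so the root lies in [0, 1]
p(0.5) = 1.375 > 0, so the root lies in [0.5, 1]
p(0.75) = -0.140625 < 0, so the root lies in [0.5, 0.75]
p(0.625) = 0.666 > 0, so the root lies in [0.625, 0.75]
p(0.6875) = 0.2742 > 0, so the root lies in [0.6875, 0.75]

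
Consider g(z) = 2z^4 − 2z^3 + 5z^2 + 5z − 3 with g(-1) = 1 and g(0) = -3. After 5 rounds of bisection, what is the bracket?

z = -0.5 gives g = -3.875, negative; keep [-1, -0.5]
z = -0.75 gives g = -2.460938, negative; keep [-1, -0.75]
z = -0.875 gives g = -1.034668, negative; keep [-1, -0.875]
z = -0.9375 gives g = -0.1001, negative; keep [-1, -0.9375]
z = -0.96875 gives g = 0.4284, positive; keep [-0.96875, -0.9375]

[-0.96875, -0.9375]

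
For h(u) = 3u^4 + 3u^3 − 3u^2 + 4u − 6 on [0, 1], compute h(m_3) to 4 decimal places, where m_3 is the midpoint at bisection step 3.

midpoint 0.5: h = -4.1875 < 0 → [0.5, 1]
midpoint 0.75: h = -2.472656 < 0 → [0.75, 1]
midpoint 0.875: h = -1.028564 < 0 → [0.875, 1]

-1.0286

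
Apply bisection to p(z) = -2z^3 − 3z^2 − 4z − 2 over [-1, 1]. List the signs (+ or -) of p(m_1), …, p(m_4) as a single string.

--+-

midpoint 0: p = -2 < 0 → [-1, 0]
midpoint -0.5: p = -0.5 < 0 → [-1, -0.5]
midpoint -0.75: p = 0.15625 > 0 → [-0.75, -0.5]
midpoint -0.625: p = -0.1836 < 0 → [-0.75, -0.625]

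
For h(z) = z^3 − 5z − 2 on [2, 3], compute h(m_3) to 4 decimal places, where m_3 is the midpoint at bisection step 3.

-0.4785

z = 2.5 gives h = 1.125, positive; keep [2, 2.5]
z = 2.25 gives h = -1.859375, negative; keep [2.25, 2.5]
z = 2.375 gives h = -0.478516, negative; keep [2.375, 2.5]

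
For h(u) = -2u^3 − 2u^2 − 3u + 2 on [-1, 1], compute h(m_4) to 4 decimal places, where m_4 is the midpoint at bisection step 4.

0.4883

u = 0 gives h = 2, positive; keep [0, 1]
u = 0.5 gives h = -0.25, negative; keep [0, 0.5]
u = 0.25 gives h = 1.09375, positive; keep [0.25, 0.5]
u = 0.375 gives h = 0.4883, positive; keep [0.375, 0.5]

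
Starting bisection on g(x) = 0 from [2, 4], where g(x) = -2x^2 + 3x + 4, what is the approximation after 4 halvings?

2.375

x = 3 gives g = -5, negative; keep [2, 3]
x = 2.5 gives g = -1, negative; keep [2, 2.5]
x = 2.25 gives g = 0.625, positive; keep [2.25, 2.5]
x = 2.375 gives g = -0.1562, negative; keep [2.25, 2.375]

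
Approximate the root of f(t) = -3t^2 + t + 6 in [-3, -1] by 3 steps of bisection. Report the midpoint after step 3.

-1.25

m = -2, f(m) = -8 (−); new bracket [-2, -1]
m = -1.5, f(m) = -2.25 (−); new bracket [-1.5, -1]
m = -1.25, f(m) = 0.0625 (+); new bracket [-1.5, -1.25]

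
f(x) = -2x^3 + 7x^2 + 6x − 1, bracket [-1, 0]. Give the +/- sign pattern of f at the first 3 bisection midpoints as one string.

x = -0.5 gives f = -2, negative; keep [-1, -0.5]
x = -0.75 gives f = -0.71875, negative; keep [-1, -0.75]
x = -0.875 gives f = 0.449219, positive; keep [-0.875, -0.75]

--+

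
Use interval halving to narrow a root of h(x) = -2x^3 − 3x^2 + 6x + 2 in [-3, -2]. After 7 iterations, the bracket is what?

x = -2.5 gives h = -0.5, negative; keep [-3, -2.5]
x = -2.75 gives h = 4.40625, positive; keep [-2.75, -2.5]
x = -2.625 gives h = 1.753906, positive; keep [-2.625, -2.5]
x = -2.5625 gives h = 0.5786, positive; keep [-2.5625, -2.5]
x = -2.53125 gives h = 0.0274, positive; keep [-2.53125, -2.5]
x = -2.515625 gives h = -0.2393, negative; keep [-2.53125, -2.515625]
x = -2.5234375 gives h = -0.1067, negative; keep [-2.53125, -2.5234375]

[-2.53125, -2.5234375]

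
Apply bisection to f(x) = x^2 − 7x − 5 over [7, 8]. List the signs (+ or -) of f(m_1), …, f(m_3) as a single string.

f(7.5) = -1.25 < 0, so the root lies in [7.5, 8]
f(7.75) = 0.8125 > 0, so the root lies in [7.5, 7.75]
f(7.625) = -0.234375 < 0, so the root lies in [7.625, 7.75]

-+-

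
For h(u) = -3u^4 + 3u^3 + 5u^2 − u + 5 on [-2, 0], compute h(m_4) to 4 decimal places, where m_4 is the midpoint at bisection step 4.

u = -1 gives h = 5, positive; keep [-2, -1]
u = -1.5 gives h = -7.5625, negative; keep [-1.5, -1]
u = -1.25 gives h = 0.878906, positive; keep [-1.5, -1.25]
u = -1.375 gives h = -2.6941, negative; keep [-1.375, -1.25]

-2.6941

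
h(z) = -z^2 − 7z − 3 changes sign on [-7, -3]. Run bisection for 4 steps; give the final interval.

[-6.75, -6.5]

m = -5, h(m) = 7 (+); new bracket [-7, -5]
m = -6, h(m) = 3 (+); new bracket [-7, -6]
m = -6.5, h(m) = 0.25 (+); new bracket [-7, -6.5]
m = -6.75, h(m) = -1.3125 (−); new bracket [-6.75, -6.5]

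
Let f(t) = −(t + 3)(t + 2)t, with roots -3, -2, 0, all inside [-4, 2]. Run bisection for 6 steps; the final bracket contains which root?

0

m = -1, f(m) = 2 (+); new bracket [-1, 2]
m = 0.5, f(m) = -4.375 (−); new bracket [-1, 0.5]
m = -0.25, f(m) = 1.203125 (+); new bracket [-0.25, 0.5]
m = 0.125, f(m) = -0.8301 (−); new bracket [-0.25, 0.125]
m = -0.0625, f(m) = 0.3557 (+); new bracket [-0.0625, 0.125]
m = 0.03125, f(m) = -0.1924 (−); new bracket [-0.0625, 0.03125]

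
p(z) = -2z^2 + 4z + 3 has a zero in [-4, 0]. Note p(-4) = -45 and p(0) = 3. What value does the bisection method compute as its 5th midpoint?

-0.625

p(-2) = -13 < 0, so the root lies in [-2, 0]
p(-1) = -3 < 0, so the root lies in [-1, 0]
p(-0.5) = 0.5 > 0, so the root lies in [-1, -0.5]
p(-0.75) = -1.125 < 0, so the root lies in [-0.75, -0.5]
p(-0.625) = -0.2812 < 0, so the root lies in [-0.625, -0.5]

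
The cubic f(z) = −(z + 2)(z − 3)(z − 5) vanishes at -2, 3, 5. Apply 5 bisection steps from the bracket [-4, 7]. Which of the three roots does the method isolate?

midpoint 1.5: f = -18.375 < 0 → [-4, 1.5]
midpoint -1.25: f = -19.921875 < 0 → [-4, -1.25]
midpoint -2.625: f = 26.806641 > 0 → [-2.625, -1.25]
midpoint -1.9375: f = -2.1409 < 0 → [-2.625, -1.9375]
midpoint -2.28125: f = 10.8152 > 0 → [-2.28125, -1.9375]

-2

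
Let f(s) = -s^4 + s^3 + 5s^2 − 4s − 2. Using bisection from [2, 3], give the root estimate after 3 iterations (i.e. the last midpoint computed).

s = 2.5 gives f = -4.1875, negative; keep [2, 2.5]
s = 2.25 gives f = 0.074219, positive; keep [2.25, 2.5]
s = 2.375 gives f = -1.717041, negative; keep [2.25, 2.375]

2.375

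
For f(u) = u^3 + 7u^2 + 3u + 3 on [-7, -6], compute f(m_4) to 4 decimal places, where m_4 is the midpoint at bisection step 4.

2.1541

midpoint -6.5: f = 4.625 > 0 → [-7, -6.5]
midpoint -6.75: f = -5.859375 < 0 → [-6.75, -6.5]
midpoint -6.625: f = -0.416016 < 0 → [-6.625, -6.5]
midpoint -6.5625: f = 2.1541 > 0 → [-6.625, -6.5625]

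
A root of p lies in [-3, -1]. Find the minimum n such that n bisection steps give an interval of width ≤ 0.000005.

Width after n steps is 2/2^n. Need 2^n ≥ 2/0.000005 = 400000.
2^18 = 262144 < 400000 ≤ 2^19 = 524288, so n = 19.

19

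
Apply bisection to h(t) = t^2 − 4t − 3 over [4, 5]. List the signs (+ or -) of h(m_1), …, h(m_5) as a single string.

-+-++

midpoint 4.5: h = -0.75 < 0 → [4.5, 5]
midpoint 4.75: h = 0.5625 > 0 → [4.5, 4.75]
midpoint 4.625: h = -0.109375 < 0 → [4.625, 4.75]
midpoint 4.6875: h = 0.2227 > 0 → [4.625, 4.6875]
midpoint 4.65625: h = 0.0557 > 0 → [4.625, 4.65625]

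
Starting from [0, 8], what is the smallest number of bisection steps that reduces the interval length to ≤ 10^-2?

Width after n steps is 8/2^n. Need 2^n ≥ 8/10^-2 = 800.
2^9 = 512 < 800 ≤ 2^10 = 1024, so n = 10.

10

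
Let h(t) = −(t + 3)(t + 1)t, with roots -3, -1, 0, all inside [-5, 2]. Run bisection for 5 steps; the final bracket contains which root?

t = -1.5 gives h = -1.125, negative; keep [-5, -1.5]
t = -3.25 gives h = 1.828125, positive; keep [-3.25, -1.5]
t = -2.375 gives h = -2.041016, negative; keep [-3.25, -2.375]
t = -2.8125 gives h = -0.9558, negative; keep [-3.25, -2.8125]
t = -3.03125 gives h = 0.1924, positive; keep [-3.03125, -2.8125]

-3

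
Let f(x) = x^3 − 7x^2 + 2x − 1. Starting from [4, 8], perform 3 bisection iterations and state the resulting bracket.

[6.5, 7]

midpoint 6: f = -25 < 0 → [6, 8]
midpoint 7: f = 13 > 0 → [6, 7]
midpoint 6.5: f = -9.125 < 0 → [6.5, 7]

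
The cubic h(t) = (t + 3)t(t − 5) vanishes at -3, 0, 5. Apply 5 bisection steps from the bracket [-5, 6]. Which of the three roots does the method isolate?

t = 0.5 gives h = -7.875, negative; keep [0.5, 6]
t = 3.25 gives h = -35.546875, negative; keep [3.25, 6]
t = 4.625 gives h = -13.224609, negative; keep [4.625, 6]
t = 5.3125 gives h = 13.8, positive; keep [4.625, 5.3125]
t = 4.96875 gives h = -1.2373, negative; keep [4.96875, 5.3125]

5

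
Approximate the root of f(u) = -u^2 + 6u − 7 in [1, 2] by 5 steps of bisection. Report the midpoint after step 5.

1.59375

midpoint 1.5: f = -0.25 < 0 → [1.5, 2]
midpoint 1.75: f = 0.4375 > 0 → [1.5, 1.75]
midpoint 1.625: f = 0.109375 > 0 → [1.5, 1.625]
midpoint 1.5625: f = -0.0664 < 0 → [1.5625, 1.625]
midpoint 1.59375: f = 0.0225 > 0 → [1.5625, 1.59375]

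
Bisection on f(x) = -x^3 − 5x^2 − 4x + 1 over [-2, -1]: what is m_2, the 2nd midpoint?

x = -1.5 gives f = -0.875, negative; keep [-1.5, -1]
x = -1.25 gives f = 0.140625, positive; keep [-1.5, -1.25]

-1.25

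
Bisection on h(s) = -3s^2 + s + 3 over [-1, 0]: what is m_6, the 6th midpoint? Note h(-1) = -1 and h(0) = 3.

s = -0.5 gives h = 1.75, positive; keep [-1, -0.5]
s = -0.75 gives h = 0.5625, positive; keep [-1, -0.75]
s = -0.875 gives h = -0.171875, negative; keep [-0.875, -0.75]
s = -0.8125 gives h = 0.207, positive; keep [-0.875, -0.8125]
s = -0.84375 gives h = 0.0205, positive; keep [-0.875, -0.84375]
s = -0.859375 gives h = -0.075, negative; keep [-0.859375, -0.84375]

-0.859375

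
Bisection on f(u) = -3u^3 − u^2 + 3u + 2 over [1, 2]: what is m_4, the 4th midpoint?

1.0625

m = 1.5, f(m) = -5.875 (−); new bracket [1, 1.5]
m = 1.25, f(m) = -1.671875 (−); new bracket [1, 1.25]
m = 1.125, f(m) = -0.162109 (−); new bracket [1, 1.125]
m = 1.0625, f(m) = 0.4602 (+); new bracket [1.0625, 1.125]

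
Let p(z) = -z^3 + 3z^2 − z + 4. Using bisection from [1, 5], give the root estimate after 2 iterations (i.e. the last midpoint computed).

p(3) = 1 > 0, so the root lies in [3, 5]
p(4) = -16 < 0, so the root lies in [3, 4]

4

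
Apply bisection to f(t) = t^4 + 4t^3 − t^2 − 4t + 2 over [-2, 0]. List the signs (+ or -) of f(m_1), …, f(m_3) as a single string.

midpoint -1: f = 2 > 0 → [-2, -1]
midpoint -1.5: f = -2.6875 < 0 → [-1.5, -1]
midpoint -1.25: f = 0.066406 > 0 → [-1.5, -1.25]

+-+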